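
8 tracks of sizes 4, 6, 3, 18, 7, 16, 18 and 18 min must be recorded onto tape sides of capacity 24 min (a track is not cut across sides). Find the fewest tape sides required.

4

Total = 18 + 18 + 18 + 16 + 7 + 6 + 4 + 3 = 90 min.
Lower bound: ⌈90/24⌉ = 4 tape sides.
A packing using 4 tape sides:
  side 1: 18 + 6 = 24
  side 2: 18 + 4 = 22
  side 3: 18 + 3 = 21
  side 4: 16 + 7 = 23
This matches the lower bound, so 4 is optimal.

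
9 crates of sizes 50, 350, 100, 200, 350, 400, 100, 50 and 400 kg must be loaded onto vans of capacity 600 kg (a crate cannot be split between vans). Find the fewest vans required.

Total = 400 + 400 + 350 + 350 + 200 + 100 + 100 + 50 + 50 = 2000 kg.
Lower bound: ⌈2000/600⌉ = 4 vans.
A packing using 4 vans:
  van 1: 400 + 200 = 600
  van 2: 400 + 100 + 100 = 600
  van 3: 350 + 50 + 50 = 450
  van 4: 350 = 350
This matches the lower bound, so 4 is optimal.

4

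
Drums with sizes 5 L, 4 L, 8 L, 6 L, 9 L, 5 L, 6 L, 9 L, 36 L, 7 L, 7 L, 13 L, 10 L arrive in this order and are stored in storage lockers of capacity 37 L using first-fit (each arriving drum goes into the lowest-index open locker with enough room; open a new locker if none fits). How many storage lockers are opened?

4

  5 → locker 1 (new)  [load 5/37]
  4 → locker 1  [load 9/37]
  8 → locker 1  [load 17/37]
  6 → locker 1  [load 23/37]
  9 → locker 1  [load 32/37]
  5 → locker 1  [load 37/37]
  6 → locker 2 (new)  [load 6/37]
  9 → locker 2  [load 15/37]
  36 → locker 3 (new)  [load 36/37]
  7 → locker 2  [load 22/37]
  7 → locker 2  [load 29/37]
  13 → locker 4 (new)  [load 13/37]
  10 → locker 4  [load 23/37]
4 storage lockers opened.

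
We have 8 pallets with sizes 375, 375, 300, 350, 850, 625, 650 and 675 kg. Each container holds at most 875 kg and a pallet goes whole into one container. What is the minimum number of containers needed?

Total = 850 + 675 + 650 + 625 + 375 + 375 + 350 + 300 = 4200 kg.
Lower bound: ⌈4200/875⌉ = 5 containers.
A packing using 6 containers:
  container 1: 850 = 850
  container 2: 675 = 675
  container 3: 650 = 650
  container 4: 625 = 625
  container 5: 375 + 375 = 750
  container 6: 350 + 300 = 650
No arrangement into 5 containers stays within capacity, so 6 is optimal.

6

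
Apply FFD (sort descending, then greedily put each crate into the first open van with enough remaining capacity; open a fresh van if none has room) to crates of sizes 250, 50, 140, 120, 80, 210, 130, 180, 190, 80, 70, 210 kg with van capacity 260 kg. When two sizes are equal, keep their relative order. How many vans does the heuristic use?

Sorted descending: 250, 210, 210, 190, 180, 140, 130, 120, 80, 80, 70, 50.
  250 → van 1 (new)  [load 250/260]
  210 → van 2 (new)  [load 210/260]
  210 → van 3 (new)  [load 210/260]
  190 → van 4 (new)  [load 190/260]
  180 → van 5 (new)  [load 180/260]
  140 → van 6 (new)  [load 140/260]
  130 → van 7 (new)  [load 130/260]
  120 → van 6  [load 260/260]
  80 → van 5  [load 260/260]
  80 → van 7  [load 210/260]
  70 → van 4  [load 260/260]
  50 → van 2  [load 260/260]
7 vans opened.

7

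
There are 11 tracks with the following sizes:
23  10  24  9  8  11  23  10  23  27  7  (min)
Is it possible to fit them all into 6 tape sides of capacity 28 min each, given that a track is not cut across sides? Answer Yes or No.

Total = 175 min; ⌈175/28⌉ = 7.
At least 7 tape sides are required, but only 6 are allowed.

No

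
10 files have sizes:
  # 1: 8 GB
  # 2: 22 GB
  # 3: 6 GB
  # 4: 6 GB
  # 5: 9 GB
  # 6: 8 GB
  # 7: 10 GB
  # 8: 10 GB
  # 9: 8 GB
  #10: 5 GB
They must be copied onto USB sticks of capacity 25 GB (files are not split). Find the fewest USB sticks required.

Total = 22 + 10 + 10 + 9 + 8 + 8 + 8 + 6 + 6 + 5 = 92 GB.
Lower bound: ⌈92/25⌉ = 4 USB sticks.
A packing using 4 USB sticks:
  USB stick 1: 22 = 22
  USB stick 2: 10 + 10 + 5 = 25
  USB stick 3: 9 + 8 + 8 = 25
  USB stick 4: 8 + 6 + 6 = 20
This matches the lower bound, so 4 is optimal.

4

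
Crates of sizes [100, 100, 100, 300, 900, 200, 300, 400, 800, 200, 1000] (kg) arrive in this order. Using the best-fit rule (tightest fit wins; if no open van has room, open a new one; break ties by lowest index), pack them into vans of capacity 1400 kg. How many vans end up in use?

  100 → van 1 (new)  [load 100/1400]
  100 → van 1  [load 200/1400]
  100 → van 1  [load 300/1400]
  300 → van 1  [load 600/1400]
  900 → van 2 (new)  [load 900/1400]
  200 → van 2  [load 1100/1400]
  300 → van 2  [load 1400/1400]
  400 → van 1  [load 1000/1400]
  800 → van 3 (new)  [load 800/1400]
  200 → van 1  [load 1200/1400]
  1000 → van 4 (new)  [load 1000/1400]
4 vans opened.

4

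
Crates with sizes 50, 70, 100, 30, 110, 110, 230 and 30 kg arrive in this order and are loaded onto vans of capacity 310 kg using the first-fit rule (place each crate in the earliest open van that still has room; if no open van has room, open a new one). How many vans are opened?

  50 → van 1 (new)  [load 50/310]
  70 → van 1  [load 120/310]
  100 → van 1  [load 220/310]
  30 → van 1  [load 250/310]
  110 → van 2 (new)  [load 110/310]
  110 → van 2  [load 220/310]
  230 → van 3 (new)  [load 230/310]
  30 → van 1  [load 280/310]
3 vans opened.

3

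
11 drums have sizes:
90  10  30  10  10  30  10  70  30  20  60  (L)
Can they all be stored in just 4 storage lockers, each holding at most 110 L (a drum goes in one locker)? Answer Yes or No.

Yes

A valid assignment using 4 storage lockers:
  locker 1: 90 + 20 = 110
  locker 2: 70 + 30 + 10 = 110
  locker 3: 60 + 30 + 10 + 10 = 110
  locker 4: 30 + 10 = 40
Every load is within 110 L, so 4 storage lockers suffice.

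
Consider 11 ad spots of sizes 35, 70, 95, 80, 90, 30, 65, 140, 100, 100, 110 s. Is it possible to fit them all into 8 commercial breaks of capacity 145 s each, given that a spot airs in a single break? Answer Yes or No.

A valid assignment using 8 commercial breaks:
  break 1: 140 = 140
  break 2: 110 + 35 = 145
  break 3: 100 + 30 = 130
  break 4: 100 = 100
  break 5: 95 = 95
  break 6: 90 = 90
  break 7: 80 + 65 = 145
  break 8: 70 = 70
Every load is within 145 s, so 8 commercial breaks suffice.

Yes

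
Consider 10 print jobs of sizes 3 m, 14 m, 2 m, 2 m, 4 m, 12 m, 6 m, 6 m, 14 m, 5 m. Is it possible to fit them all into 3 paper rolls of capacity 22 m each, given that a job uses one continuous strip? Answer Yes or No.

No

Total = 68 m; ⌈68/22⌉ = 4.
At least 4 paper rolls are required, but only 3 are allowed.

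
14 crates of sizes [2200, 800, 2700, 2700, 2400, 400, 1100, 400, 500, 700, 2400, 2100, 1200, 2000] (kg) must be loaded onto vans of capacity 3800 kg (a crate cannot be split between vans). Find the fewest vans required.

Total = 2700 + 2700 + 2400 + 2400 + 2200 + 2100 + 2000 + 1200 + 1100 + 800 + 700 + 500 + 400 + 400 = 21600 kg.
Lower bound: ⌈21600/3800⌉ = 6 vans.
Also, 7 crates each exceed 1900 kg, and no two of those can share a van, so at least 7 vans are needed.
A packing using 7 vans:
  van 1: 2700 + 1100 = 3800
  van 2: 2700 + 800 = 3500
  van 3: 2400 + 1200 = 3600
  van 4: 2400 + 700 + 500 = 3600
  van 5: 2200 + 400 + 400 = 3000
  van 6: 2100 = 2100
  van 7: 2000 = 2000
This matches the lower bound, so 7 is optimal.

7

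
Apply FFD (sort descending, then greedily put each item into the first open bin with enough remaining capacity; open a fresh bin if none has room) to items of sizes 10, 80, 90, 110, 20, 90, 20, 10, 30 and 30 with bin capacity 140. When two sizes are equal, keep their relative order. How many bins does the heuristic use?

4

Sorted descending: 110, 90, 90, 80, 30, 30, 20, 20, 10, 10.
  110 → bin 1 (new)  [load 110/140]
  90 → bin 2 (new)  [load 90/140]
  90 → bin 3 (new)  [load 90/140]
  80 → bin 4 (new)  [load 80/140]
  30 → bin 1  [load 140/140]
  30 → bin 2  [load 120/140]
  20 → bin 2  [load 140/140]
  20 → bin 3  [load 110/140]
  10 → bin 3  [load 120/140]
  10 → bin 3  [load 130/140]
4 bins opened.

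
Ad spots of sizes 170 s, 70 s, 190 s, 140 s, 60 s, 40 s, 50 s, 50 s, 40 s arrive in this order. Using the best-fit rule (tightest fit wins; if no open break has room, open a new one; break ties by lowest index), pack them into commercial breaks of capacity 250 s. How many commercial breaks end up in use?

  170 → break 1 (new)  [load 170/250]
  70 → break 1  [load 240/250]
  190 → break 2 (new)  [load 190/250]
  140 → break 3 (new)  [load 140/250]
  60 → break 2  [load 250/250]
  40 → break 3  [load 180/250]
  50 → break 3  [load 230/250]
  50 → break 4 (new)  [load 50/250]
  40 → break 4  [load 90/250]
4 commercial breaks opened.

4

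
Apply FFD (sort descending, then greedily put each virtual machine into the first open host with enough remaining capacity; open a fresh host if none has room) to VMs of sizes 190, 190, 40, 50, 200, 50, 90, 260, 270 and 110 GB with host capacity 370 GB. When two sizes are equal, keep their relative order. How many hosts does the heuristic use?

5

Sorted descending: 270, 260, 200, 190, 190, 110, 90, 50, 50, 40.
  270 → host 1 (new)  [load 270/370]
  260 → host 2 (new)  [load 260/370]
  200 → host 3 (new)  [load 200/370]
  190 → host 4 (new)  [load 190/370]
  190 → host 5 (new)  [load 190/370]
  110 → host 2  [load 370/370]
  90 → host 1  [load 360/370]
  50 → host 3  [load 250/370]
  50 → host 3  [load 300/370]
  40 → host 3  [load 340/370]
5 hosts opened.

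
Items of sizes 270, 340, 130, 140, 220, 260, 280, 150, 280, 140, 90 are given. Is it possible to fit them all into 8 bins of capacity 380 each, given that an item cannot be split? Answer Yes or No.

A valid assignment using 8 bins:
  bin 1: 340 = 340
  bin 2: 280 + 90 = 370
  bin 3: 280 = 280
  bin 4: 270 = 270
  bin 5: 260 = 260
  bin 6: 220 + 150 = 370
  bin 7: 140 + 140 = 280
  bin 8: 130 = 130
Every load is within 380, so 8 bins suffice.

Yes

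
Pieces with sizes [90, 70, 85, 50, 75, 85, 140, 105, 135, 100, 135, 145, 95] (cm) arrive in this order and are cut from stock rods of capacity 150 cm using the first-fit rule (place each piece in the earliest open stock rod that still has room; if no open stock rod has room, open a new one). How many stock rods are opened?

  90 → stock rod 1 (new)  [load 90/150]
  70 → stock rod 2 (new)  [load 70/150]
  85 → stock rod 3 (new)  [load 85/150]
  50 → stock rod 1  [load 140/150]
  75 → stock rod 2  [load 145/150]
  85 → stock rod 4 (new)  [load 85/150]
  140 → stock rod 5 (new)  [load 140/150]
  105 → stock rod 6 (new)  [load 105/150]
  135 → stock rod 7 (new)  [load 135/150]
  100 → stock rod 8 (new)  [load 100/150]
  135 → stock rod 9 (new)  [load 135/150]
  145 → stock rod 10 (new)  [load 145/150]
  95 → stock rod 11 (new)  [load 95/150]
11 stock rods opened.

11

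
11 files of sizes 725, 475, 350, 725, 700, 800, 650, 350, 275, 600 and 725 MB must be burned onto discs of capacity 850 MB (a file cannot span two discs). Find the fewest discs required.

9

Total = 800 + 725 + 725 + 725 + 700 + 650 + 600 + 475 + 350 + 350 + 275 = 6375 MB.
Lower bound: ⌈6375/850⌉ = 8 discs.
A packing using 9 discs:
  disc 1: 800 = 800
  disc 2: 725 = 725
  disc 3: 725 = 725
  disc 4: 725 = 725
  disc 5: 700 = 700
  disc 6: 650 = 650
  disc 7: 600 = 600
  disc 8: 475 + 350 = 825
  disc 9: 350 + 275 = 625
No arrangement into 8 discs stays within capacity, so 9 is optimal.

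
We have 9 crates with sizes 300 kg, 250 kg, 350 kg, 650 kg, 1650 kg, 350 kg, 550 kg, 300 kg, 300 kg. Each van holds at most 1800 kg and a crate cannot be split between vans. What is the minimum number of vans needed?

Total = 1650 + 650 + 550 + 350 + 350 + 300 + 300 + 300 + 250 = 4700 kg.
Lower bound: ⌈4700/1800⌉ = 3 vans.
A packing using 3 vans:
  van 1: 1650 = 1650
  van 2: 650 + 550 + 350 + 250 = 1800
  van 3: 350 + 300 + 300 + 300 = 1250
This matches the lower bound, so 3 is optimal.

3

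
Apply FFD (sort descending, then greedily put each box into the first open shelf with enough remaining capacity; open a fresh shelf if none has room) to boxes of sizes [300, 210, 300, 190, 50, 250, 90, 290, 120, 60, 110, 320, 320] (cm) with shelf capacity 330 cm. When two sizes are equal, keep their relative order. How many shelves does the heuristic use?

Sorted descending: 320, 320, 300, 300, 290, 250, 210, 190, 120, 110, 90, 60, 50.
  320 → shelf 1 (new)  [load 320/330]
  320 → shelf 2 (new)  [load 320/330]
  300 → shelf 3 (new)  [load 300/330]
  300 → shelf 4 (new)  [load 300/330]
  290 → shelf 5 (new)  [load 290/330]
  250 → shelf 6 (new)  [load 250/330]
  210 → shelf 7 (new)  [load 210/330]
  190 → shelf 8 (new)  [load 190/330]
  120 → shelf 7  [load 330/330]
  110 → shelf 8  [load 300/330]
  90 → shelf 9 (new)  [load 90/330]
  60 → shelf 6  [load 310/330]
  50 → shelf 9  [load 140/330]
9 shelves opened.

9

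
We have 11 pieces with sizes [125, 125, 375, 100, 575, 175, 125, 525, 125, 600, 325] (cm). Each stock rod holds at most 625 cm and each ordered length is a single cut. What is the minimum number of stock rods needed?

6

Total = 600 + 575 + 525 + 375 + 325 + 175 + 125 + 125 + 125 + 125 + 100 = 3175 cm.
Lower bound: ⌈3175/625⌉ = 6 stock rods.
A packing using 6 stock rods:
  stock rod 1: 600 = 600
  stock rod 2: 575 = 575
  stock rod 3: 525 + 100 = 625
  stock rod 4: 375 + 175 = 550
  stock rod 5: 325 + 125 + 125 = 575
  stock rod 6: 125 + 125 = 250
This matches the lower bound, so 6 is optimal.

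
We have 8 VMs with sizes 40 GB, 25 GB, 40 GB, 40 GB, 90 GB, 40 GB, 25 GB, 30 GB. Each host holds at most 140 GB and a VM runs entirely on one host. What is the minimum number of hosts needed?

3

Total = 90 + 40 + 40 + 40 + 40 + 30 + 25 + 25 = 330 GB.
Lower bound: ⌈330/140⌉ = 3 hosts.
A packing using 3 hosts:
  host 1: 90 + 40 = 130
  host 2: 40 + 40 + 40 = 120
  host 3: 30 + 25 + 25 = 80
This matches the lower bound, so 3 is optimal.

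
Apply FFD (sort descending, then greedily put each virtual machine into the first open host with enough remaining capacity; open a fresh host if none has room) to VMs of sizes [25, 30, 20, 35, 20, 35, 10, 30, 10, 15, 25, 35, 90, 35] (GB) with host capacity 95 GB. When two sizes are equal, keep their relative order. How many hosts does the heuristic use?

Sorted descending: 90, 35, 35, 35, 35, 30, 30, 25, 25, 20, 20, 15, 10, 10.
  90 → host 1 (new)  [load 90/95]
  35 → host 2 (new)  [load 35/95]
  35 → host 2  [load 70/95]
  35 → host 3 (new)  [load 35/95]
  35 → host 3  [load 70/95]
  30 → host 4 (new)  [load 30/95]
  30 → host 4  [load 60/95]
  25 → host 2  [load 95/95]
  25 → host 3  [load 95/95]
  20 → host 4  [load 80/95]
  20 → host 5 (new)  [load 20/95]
  15 → host 4  [load 95/95]
  10 → host 5  [load 30/95]
  10 → host 5  [load 40/95]
5 hosts opened.

5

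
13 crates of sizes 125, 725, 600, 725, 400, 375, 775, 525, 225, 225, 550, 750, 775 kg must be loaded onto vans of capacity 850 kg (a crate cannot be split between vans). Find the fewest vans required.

9

Total = 775 + 775 + 750 + 725 + 725 + 600 + 550 + 525 + 400 + 375 + 225 + 225 + 125 = 6775 kg.
Lower bound: ⌈6775/850⌉ = 8 vans.
A packing using 9 vans:
  van 1: 775 = 775
  van 2: 775 = 775
  van 3: 750 = 750
  van 4: 725 + 125 = 850
  van 5: 725 = 725
  van 6: 600 + 225 = 825
  van 7: 550 + 225 = 775
  van 8: 525 = 525
  van 9: 400 + 375 = 775
No arrangement into 8 vans stays within capacity, so 9 is optimal.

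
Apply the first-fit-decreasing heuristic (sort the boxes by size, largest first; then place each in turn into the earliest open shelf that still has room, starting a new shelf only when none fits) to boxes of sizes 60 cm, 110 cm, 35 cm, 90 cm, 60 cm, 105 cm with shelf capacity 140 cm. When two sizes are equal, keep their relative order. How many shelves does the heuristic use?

4

Sorted descending: 110, 105, 90, 60, 60, 35.
  110 → shelf 1 (new)  [load 110/140]
  105 → shelf 2 (new)  [load 105/140]
  90 → shelf 3 (new)  [load 90/140]
  60 → shelf 4 (new)  [load 60/140]
  60 → shelf 4  [load 120/140]
  35 → shelf 2  [load 140/140]
4 shelves opened.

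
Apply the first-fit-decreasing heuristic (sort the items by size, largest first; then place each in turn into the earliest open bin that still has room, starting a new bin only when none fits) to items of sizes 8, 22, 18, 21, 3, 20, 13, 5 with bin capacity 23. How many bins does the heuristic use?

Sorted descending: 22, 21, 20, 18, 13, 8, 5, 3.
  22 → bin 1 (new)  [load 22/23]
  21 → bin 2 (new)  [load 21/23]
  20 → bin 3 (new)  [load 20/23]
  18 → bin 4 (new)  [load 18/23]
  13 → bin 5 (new)  [load 13/23]
  8 → bin 5  [load 21/23]
  5 → bin 4  [load 23/23]
  3 → bin 3  [load 23/23]
5 bins opened.

5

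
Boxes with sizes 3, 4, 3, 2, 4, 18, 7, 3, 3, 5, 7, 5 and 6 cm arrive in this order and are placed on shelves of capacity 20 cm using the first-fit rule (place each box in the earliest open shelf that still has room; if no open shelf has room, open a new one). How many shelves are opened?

4

  3 → shelf 1 (new)  [load 3/20]
  4 → shelf 1  [load 7/20]
  3 → shelf 1  [load 10/20]
  2 → shelf 1  [load 12/20]
  4 → shelf 1  [load 16/20]
  18 → shelf 2 (new)  [load 18/20]
  7 → shelf 3 (new)  [load 7/20]
  3 → shelf 1  [load 19/20]
  3 → shelf 3  [load 10/20]
  5 → shelf 3  [load 15/20]
  7 → shelf 4 (new)  [load 7/20]
  5 → shelf 3  [load 20/20]
  6 → shelf 4  [load 13/20]
4 shelves opened.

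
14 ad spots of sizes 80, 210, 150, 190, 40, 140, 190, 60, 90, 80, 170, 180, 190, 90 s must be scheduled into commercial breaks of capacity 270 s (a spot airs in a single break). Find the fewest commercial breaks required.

8

Total = 210 + 190 + 190 + 190 + 180 + 170 + 150 + 140 + 90 + 90 + 80 + 80 + 60 + 40 = 1860 s.
Lower bound: ⌈1860/270⌉ = 7 commercial breaks.
Also, 8 ad spots each exceed 135 s, and no two of those can share a break, so at least 8 commercial breaks are needed.
A packing using 8 commercial breaks:
  break 1: 210 + 60 = 270
  break 2: 190 + 80 = 270
  break 3: 190 + 80 = 270
  break 4: 190 + 40 = 230
  break 5: 180 + 90 = 270
  break 6: 170 + 90 = 260
  break 7: 150 = 150
  break 8: 140 = 140
This matches the lower bound, so 8 is optimal.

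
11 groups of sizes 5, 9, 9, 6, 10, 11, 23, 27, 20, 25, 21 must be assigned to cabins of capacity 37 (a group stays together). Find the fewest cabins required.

5

Total = 27 + 25 + 23 + 21 + 20 + 11 + 10 + 9 + 9 + 6 + 5 = 166.
Lower bound: ⌈166/37⌉ = 5 cabins.
A packing using 5 cabins:
  cabin 1: 27 + 10 = 37
  cabin 2: 25 + 11 = 36
  cabin 3: 23 + 9 + 5 = 37
  cabin 4: 21 + 9 + 6 = 36
  cabin 5: 20 = 20
This matches the lower bound, so 5 is optimal.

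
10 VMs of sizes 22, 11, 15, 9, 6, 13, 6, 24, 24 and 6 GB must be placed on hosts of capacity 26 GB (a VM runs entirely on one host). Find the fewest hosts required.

Total = 24 + 24 + 22 + 15 + 13 + 11 + 9 + 6 + 6 + 6 = 136 GB.
Lower bound: ⌈136/26⌉ = 6 hosts.
A packing using 6 hosts:
  host 1: 24 = 24
  host 2: 24 = 24
  host 3: 22 = 22
  host 4: 15 + 11 = 26
  host 5: 13 + 9 = 22
  host 6: 6 + 6 + 6 = 18
This matches the lower bound, so 6 is optimal.

6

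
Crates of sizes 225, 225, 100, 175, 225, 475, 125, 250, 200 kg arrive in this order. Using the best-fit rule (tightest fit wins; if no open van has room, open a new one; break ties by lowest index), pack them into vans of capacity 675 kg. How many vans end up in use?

  225 → van 1 (new)  [load 225/675]
  225 → van 1  [load 450/675]
  100 → van 1  [load 550/675]
  175 → van 2 (new)  [load 175/675]
  225 → van 2  [load 400/675]
  475 → van 3 (new)  [load 475/675]
  125 → van 1  [load 675/675]
  250 → van 2  [load 650/675]
  200 → van 3  [load 675/675]
3 vans opened.

3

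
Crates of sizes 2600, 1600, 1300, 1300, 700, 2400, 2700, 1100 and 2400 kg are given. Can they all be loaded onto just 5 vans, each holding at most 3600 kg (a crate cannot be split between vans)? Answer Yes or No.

Total = 16100 kg; ⌈16100/3600⌉ = 5.
The bound of 5 does not rule out 5, but exhaustive search shows no assignment into 5 vans of capacity 3600 kg exists — the minimum is 6.

No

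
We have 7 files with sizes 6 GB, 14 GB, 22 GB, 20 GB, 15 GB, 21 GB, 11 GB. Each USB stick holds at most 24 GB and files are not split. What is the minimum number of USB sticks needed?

Total = 22 + 21 + 20 + 15 + 14 + 11 + 6 = 109 GB.
Lower bound: ⌈109/24⌉ = 5 USB sticks.
A packing using 6 USB sticks:
  USB stick 1: 22 = 22
  USB stick 2: 21 = 21
  USB stick 3: 20 = 20
  USB stick 4: 15 + 6 = 21
  USB stick 5: 14 = 14
  USB stick 6: 11 = 11
No arrangement into 5 USB sticks stays within capacity, so 6 is optimal.

6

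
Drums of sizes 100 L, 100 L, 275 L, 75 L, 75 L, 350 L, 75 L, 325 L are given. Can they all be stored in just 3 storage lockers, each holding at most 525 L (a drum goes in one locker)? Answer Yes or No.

Yes

A valid assignment using 3 storage lockers:
  locker 1: 350 + 100 + 75 = 525
  locker 2: 325 + 100 + 75 = 500
  locker 3: 275 + 75 = 350
Every load is within 525 L, so 3 storage lockers suffice.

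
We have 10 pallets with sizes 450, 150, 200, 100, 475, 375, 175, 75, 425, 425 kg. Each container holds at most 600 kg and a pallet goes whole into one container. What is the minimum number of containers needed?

5

Total = 475 + 450 + 425 + 425 + 375 + 200 + 175 + 150 + 100 + 75 = 2850 kg.
Lower bound: ⌈2850/600⌉ = 5 containers.
A packing using 5 containers:
  container 1: 475 + 100 = 575
  container 2: 450 + 150 = 600
  container 3: 425 + 175 = 600
  container 4: 425 + 75 = 500
  container 5: 375 + 200 = 575
This matches the lower bound, so 5 is optimal.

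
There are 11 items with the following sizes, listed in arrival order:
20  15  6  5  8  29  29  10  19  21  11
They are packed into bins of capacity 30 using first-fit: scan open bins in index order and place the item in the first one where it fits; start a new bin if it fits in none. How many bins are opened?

  20 → bin 1 (new)  [load 20/30]
  15 → bin 2 (new)  [load 15/30]
  6 → bin 1  [load 26/30]
  5 → bin 2  [load 20/30]
  8 → bin 2  [load 28/30]
  29 → bin 3 (new)  [load 29/30]
  29 → bin 4 (new)  [load 29/30]
  10 → bin 5 (new)  [load 10/30]
  19 → bin 5  [load 29/30]
  21 → bin 6 (new)  [load 21/30]
  11 → bin 7 (new)  [load 11/30]
7 bins opened.

7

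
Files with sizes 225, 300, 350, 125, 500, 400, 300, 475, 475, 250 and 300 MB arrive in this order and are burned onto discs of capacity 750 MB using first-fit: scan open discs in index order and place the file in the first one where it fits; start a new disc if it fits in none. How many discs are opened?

6

  225 → disc 1 (new)  [load 225/750]
  300 → disc 1  [load 525/750]
  350 → disc 2 (new)  [load 350/750]
  125 → disc 1  [load 650/750]
  500 → disc 3 (new)  [load 500/750]
  400 → disc 2  [load 750/750]
  300 → disc 4 (new)  [load 300/750]
  475 → disc 5 (new)  [load 475/750]
  475 → disc 6 (new)  [load 475/750]
  250 → disc 3  [load 750/750]
  300 → disc 4  [load 600/750]
6 discs opened.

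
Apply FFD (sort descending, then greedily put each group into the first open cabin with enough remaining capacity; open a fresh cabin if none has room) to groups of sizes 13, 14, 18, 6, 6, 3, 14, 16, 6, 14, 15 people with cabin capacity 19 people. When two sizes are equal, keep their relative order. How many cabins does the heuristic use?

Sorted descending: 18, 16, 15, 14, 14, 14, 13, 6, 6, 6, 3.
  18 → cabin 1 (new)  [load 18/19]
  16 → cabin 2 (new)  [load 16/19]
  15 → cabin 3 (new)  [load 15/19]
  14 → cabin 4 (new)  [load 14/19]
  14 → cabin 5 (new)  [load 14/19]
  14 → cabin 6 (new)  [load 14/19]
  13 → cabin 7 (new)  [load 13/19]
  6 → cabin 7  [load 19/19]
  6 → cabin 8 (new)  [load 6/19]
  6 → cabin 8  [load 12/19]
  3 → cabin 2  [load 19/19]
8 cabins opened.

8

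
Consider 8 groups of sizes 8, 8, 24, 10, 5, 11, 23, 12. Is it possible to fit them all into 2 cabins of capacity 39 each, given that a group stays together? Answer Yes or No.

Total = 101; ⌈101/39⌉ = 3.
At least 3 cabins are required, but only 2 are allowed.

No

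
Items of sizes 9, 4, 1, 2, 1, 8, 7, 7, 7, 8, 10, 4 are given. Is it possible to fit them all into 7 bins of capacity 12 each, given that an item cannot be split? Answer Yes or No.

A valid assignment using 7 bins:
  bin 1: 10 + 2 = 12
  bin 2: 9 + 1 + 1 = 11
  bin 3: 8 + 4 = 12
  bin 4: 8 + 4 = 12
  bin 5: 7 = 7
  bin 6: 7 = 7
  bin 7: 7 = 7
Every load is within 12, so 7 bins suffice.

Yes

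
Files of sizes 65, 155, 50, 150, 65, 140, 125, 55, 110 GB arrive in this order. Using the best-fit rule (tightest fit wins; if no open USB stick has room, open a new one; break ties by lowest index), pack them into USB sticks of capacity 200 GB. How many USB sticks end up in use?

6

  65 → USB stick 1 (new)  [load 65/200]
  155 → USB stick 2 (new)  [load 155/200]
  50 → USB stick 1  [load 115/200]
  150 → USB stick 3 (new)  [load 150/200]
  65 → USB stick 1  [load 180/200]
  140 → USB stick 4 (new)  [load 140/200]
  125 → USB stick 5 (new)  [load 125/200]
  55 → USB stick 4  [load 195/200]
  110 → USB stick 6 (new)  [load 110/200]
6 USB sticks opened.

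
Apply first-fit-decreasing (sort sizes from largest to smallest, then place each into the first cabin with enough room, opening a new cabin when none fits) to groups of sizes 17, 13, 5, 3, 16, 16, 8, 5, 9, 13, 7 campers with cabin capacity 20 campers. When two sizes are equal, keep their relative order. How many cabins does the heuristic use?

Sorted descending: 17, 16, 16, 13, 13, 9, 8, 7, 5, 5, 3.
  17 → cabin 1 (new)  [load 17/20]
  16 → cabin 2 (new)  [load 16/20]
  16 → cabin 3 (new)  [load 16/20]
  13 → cabin 4 (new)  [load 13/20]
  13 → cabin 5 (new)  [load 13/20]
  9 → cabin 6 (new)  [load 9/20]
  8 → cabin 6  [load 17/20]
  7 → cabin 4  [load 20/20]
  5 → cabin 5  [load 18/20]
  5 → cabin 7 (new)  [load 5/20]
  3 → cabin 1  [load 20/20]
7 cabins opened.

7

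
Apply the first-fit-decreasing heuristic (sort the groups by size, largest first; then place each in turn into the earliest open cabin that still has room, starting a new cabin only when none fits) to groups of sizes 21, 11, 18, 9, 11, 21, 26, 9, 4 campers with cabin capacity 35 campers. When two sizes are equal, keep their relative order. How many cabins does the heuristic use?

Sorted descending: 26, 21, 21, 18, 11, 11, 9, 9, 4.
  26 → cabin 1 (new)  [load 26/35]
  21 → cabin 2 (new)  [load 21/35]
  21 → cabin 3 (new)  [load 21/35]
  18 → cabin 4 (new)  [load 18/35]
  11 → cabin 2  [load 32/35]
  11 → cabin 3  [load 32/35]
  9 → cabin 1  [load 35/35]
  9 → cabin 4  [load 27/35]
  4 → cabin 4  [load 31/35]
4 cabins opened.

4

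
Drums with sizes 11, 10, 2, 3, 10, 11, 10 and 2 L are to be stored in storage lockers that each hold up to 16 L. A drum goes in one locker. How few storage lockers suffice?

5

Total = 11 + 11 + 10 + 10 + 10 + 3 + 2 + 2 = 59 L.
Lower bound: ⌈59/16⌉ = 4 storage lockers.
Also, 5 drums each exceed 8 L, and no two of those can share a locker, so at least 5 storage lockers are needed.
A packing using 5 storage lockers:
  locker 1: 11 + 3 + 2 = 16
  locker 2: 11 + 2 = 13
  locker 3: 10 = 10
  locker 4: 10 = 10
  locker 5: 10 = 10
This matches the lower bound, so 5 is optimal.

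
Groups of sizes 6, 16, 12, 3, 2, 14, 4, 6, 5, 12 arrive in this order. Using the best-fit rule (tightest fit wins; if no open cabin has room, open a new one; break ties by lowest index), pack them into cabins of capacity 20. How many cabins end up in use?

  6 → cabin 1 (new)  [load 6/20]
  16 → cabin 2 (new)  [load 16/20]
  12 → cabin 1  [load 18/20]
  3 → cabin 2  [load 19/20]
  2 → cabin 1  [load 20/20]
  14 → cabin 3 (new)  [load 14/20]
  4 → cabin 3  [load 18/20]
  6 → cabin 4 (new)  [load 6/20]
  5 → cabin 4  [load 11/20]
  12 → cabin 5 (new)  [load 12/20]
5 cabins opened.

5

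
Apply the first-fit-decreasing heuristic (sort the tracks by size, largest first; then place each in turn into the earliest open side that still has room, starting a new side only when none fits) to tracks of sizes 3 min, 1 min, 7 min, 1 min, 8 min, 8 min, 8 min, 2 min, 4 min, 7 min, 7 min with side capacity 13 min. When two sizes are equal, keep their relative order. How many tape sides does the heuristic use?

Sorted descending: 8, 8, 8, 7, 7, 7, 4, 3, 2, 1, 1.
  8 → side 1 (new)  [load 8/13]
  8 → side 2 (new)  [load 8/13]
  8 → side 3 (new)  [load 8/13]
  7 → side 4 (new)  [load 7/13]
  7 → side 5 (new)  [load 7/13]
  7 → side 6 (new)  [load 7/13]
  4 → side 1  [load 12/13]
  3 → side 2  [load 11/13]
  2 → side 2  [load 13/13]
  1 → side 1  [load 13/13]
  1 → side 3  [load 9/13]
6 tape sides opened.

6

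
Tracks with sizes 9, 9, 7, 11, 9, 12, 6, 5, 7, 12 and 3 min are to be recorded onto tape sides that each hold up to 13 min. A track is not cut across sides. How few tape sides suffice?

Total = 12 + 12 + 11 + 9 + 9 + 9 + 7 + 7 + 6 + 5 + 3 = 90 min.
Lower bound: ⌈90/13⌉ = 7 tape sides.
Also, 8 tracks each exceed 13/2 min, and no two of those can share a side, so at least 8 tape sides are needed.
A packing using 8 tape sides:
  side 1: 12 = 12
  side 2: 12 = 12
  side 3: 11 = 11
  side 4: 9 + 3 = 12
  side 5: 9 = 9
  side 6: 9 = 9
  side 7: 7 + 6 = 13
  side 8: 7 + 5 = 12
This matches the lower bound, so 8 is optimal.

8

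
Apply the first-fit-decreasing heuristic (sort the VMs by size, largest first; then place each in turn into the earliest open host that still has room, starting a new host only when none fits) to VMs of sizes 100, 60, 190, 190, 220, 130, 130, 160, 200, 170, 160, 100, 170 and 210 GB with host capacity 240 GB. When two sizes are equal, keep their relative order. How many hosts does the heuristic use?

11

Sorted descending: 220, 210, 200, 190, 190, 170, 170, 160, 160, 130, 130, 100, 100, 60.
  220 → host 1 (new)  [load 220/240]
  210 → host 2 (new)  [load 210/240]
  200 → host 3 (new)  [load 200/240]
  190 → host 4 (new)  [load 190/240]
  190 → host 5 (new)  [load 190/240]
  170 → host 6 (new)  [load 170/240]
  170 → host 7 (new)  [load 170/240]
  160 → host 8 (new)  [load 160/240]
  160 → host 9 (new)  [load 160/240]
  130 → host 10 (new)  [load 130/240]
  130 → host 11 (new)  [load 130/240]
  100 → host 10  [load 230/240]
  100 → host 11  [load 230/240]
  60 → host 6  [load 230/240]
11 hosts opened.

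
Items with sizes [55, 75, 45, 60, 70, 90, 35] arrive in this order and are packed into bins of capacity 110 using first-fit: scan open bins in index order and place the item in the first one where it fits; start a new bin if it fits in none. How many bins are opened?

  55 → bin 1 (new)  [load 55/110]
  75 → bin 2 (new)  [load 75/110]
  45 → bin 1  [load 100/110]
  60 → bin 3 (new)  [load 60/110]
  70 → bin 4 (new)  [load 70/110]
  90 → bin 5 (new)  [load 90/110]
  35 → bin 2  [load 110/110]
5 bins opened.

5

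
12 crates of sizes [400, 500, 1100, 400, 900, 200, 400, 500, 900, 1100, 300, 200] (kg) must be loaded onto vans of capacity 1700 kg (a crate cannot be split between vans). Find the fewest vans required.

Total = 1100 + 1100 + 900 + 900 + 500 + 500 + 400 + 400 + 400 + 300 + 200 + 200 = 6900 kg.
Lower bound: ⌈6900/1700⌉ = 5 vans.
A packing using 5 vans:
  van 1: 1100 + 500 = 1600
  van 2: 1100 + 500 = 1600
  van 3: 900 + 400 + 400 = 1700
  van 4: 900 + 400 + 300 = 1600
  van 5: 200 + 200 = 400
This matches the lower bound, so 5 is optimal.

5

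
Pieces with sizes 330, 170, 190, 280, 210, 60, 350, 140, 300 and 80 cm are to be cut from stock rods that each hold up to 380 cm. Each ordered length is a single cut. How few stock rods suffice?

Total = 350 + 330 + 300 + 280 + 210 + 190 + 170 + 140 + 80 + 60 = 2110 cm.
Lower bound: ⌈2110/380⌉ = 6 stock rods.
A packing using 6 stock rods:
  stock rod 1: 350 = 350
  stock rod 2: 330 = 330
  stock rod 3: 300 + 80 = 380
  stock rod 4: 280 + 60 = 340
  stock rod 5: 210 + 170 = 380
  stock rod 6: 190 + 140 = 330
This matches the lower bound, so 6 is optimal.

6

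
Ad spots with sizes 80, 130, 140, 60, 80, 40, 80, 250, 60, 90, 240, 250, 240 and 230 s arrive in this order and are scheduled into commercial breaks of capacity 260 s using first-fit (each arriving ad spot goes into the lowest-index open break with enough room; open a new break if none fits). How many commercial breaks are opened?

  80 → break 1 (new)  [load 80/260]
  130 → break 1  [load 210/260]
  140 → break 2 (new)  [load 140/260]
  60 → break 2  [load 200/260]
  80 → break 3 (new)  [load 80/260]
  40 → break 1  [load 250/260]
  80 → break 3  [load 160/260]
  250 → break 4 (new)  [load 250/260]
  60 → break 2  [load 260/260]
  90 → break 3  [load 250/260]
  240 → break 5 (new)  [load 240/260]
  250 → break 6 (new)  [load 250/260]
  240 → break 7 (new)  [load 240/260]
  230 → break 8 (new)  [load 230/260]
8 commercial breaks opened.

8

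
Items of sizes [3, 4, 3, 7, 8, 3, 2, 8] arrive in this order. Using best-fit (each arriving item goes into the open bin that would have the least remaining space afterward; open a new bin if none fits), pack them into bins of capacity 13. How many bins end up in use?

  3 → bin 1 (new)  [load 3/13]
  4 → bin 1  [load 7/13]
  3 → bin 1  [load 10/13]
  7 → bin 2 (new)  [load 7/13]
  8 → bin 3 (new)  [load 8/13]
  3 → bin 1  [load 13/13]
  2 → bin 3  [load 10/13]
  8 → bin 4 (new)  [load 8/13]
4 bins opened.

4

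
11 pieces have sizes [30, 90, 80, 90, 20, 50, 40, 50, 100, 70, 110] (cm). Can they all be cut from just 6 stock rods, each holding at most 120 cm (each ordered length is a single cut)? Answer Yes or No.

No

Total = 730 cm; ⌈730/120⌉ = 7.
At least 7 stock rods are required, but only 6 are allowed.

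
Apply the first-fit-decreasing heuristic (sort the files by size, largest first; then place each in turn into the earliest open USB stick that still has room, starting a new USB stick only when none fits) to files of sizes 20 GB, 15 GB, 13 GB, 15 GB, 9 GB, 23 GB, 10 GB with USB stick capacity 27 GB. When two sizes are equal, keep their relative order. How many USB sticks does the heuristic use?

Sorted descending: 23, 20, 15, 15, 13, 10, 9.
  23 → USB stick 1 (new)  [load 23/27]
  20 → USB stick 2 (new)  [load 20/27]
  15 → USB stick 3 (new)  [load 15/27]
  15 → USB stick 4 (new)  [load 15/27]
  13 → USB stick 5 (new)  [load 13/27]
  10 → USB stick 3  [load 25/27]
  9 → USB stick 4  [load 24/27]
5 USB sticks opened.

5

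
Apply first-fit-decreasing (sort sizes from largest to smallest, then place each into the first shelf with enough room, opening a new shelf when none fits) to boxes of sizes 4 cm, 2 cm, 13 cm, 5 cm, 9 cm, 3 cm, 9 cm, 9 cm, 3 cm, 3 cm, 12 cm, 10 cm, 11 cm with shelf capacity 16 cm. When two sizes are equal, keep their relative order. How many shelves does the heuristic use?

7

Sorted descending: 13, 12, 11, 10, 9, 9, 9, 5, 4, 3, 3, 3, 2.
  13 → shelf 1 (new)  [load 13/16]
  12 → shelf 2 (new)  [load 12/16]
  11 → shelf 3 (new)  [load 11/16]
  10 → shelf 4 (new)  [load 10/16]
  9 → shelf 5 (new)  [load 9/16]
  9 → shelf 6 (new)  [load 9/16]
  9 → shelf 7 (new)  [load 9/16]
  5 → shelf 3  [load 16/16]
  4 → shelf 2  [load 16/16]
  3 → shelf 1  [load 16/16]
  3 → shelf 4  [load 13/16]
  3 → shelf 4  [load 16/16]
  2 → shelf 5  [load 11/16]
7 shelves opened.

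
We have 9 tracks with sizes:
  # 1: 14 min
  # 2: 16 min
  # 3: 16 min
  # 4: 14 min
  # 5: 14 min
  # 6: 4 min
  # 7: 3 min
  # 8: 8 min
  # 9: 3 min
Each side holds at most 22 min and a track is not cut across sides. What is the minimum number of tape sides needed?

5

Total = 16 + 16 + 14 + 14 + 14 + 8 + 4 + 3 + 3 = 92 min.
Lower bound: ⌈92/22⌉ = 5 tape sides.
A packing using 5 tape sides:
  side 1: 16 + 4 = 20
  side 2: 16 + 3 + 3 = 22
  side 3: 14 + 8 = 22
  side 4: 14 = 14
  side 5: 14 = 14
This matches the lower bound, so 5 is optimal.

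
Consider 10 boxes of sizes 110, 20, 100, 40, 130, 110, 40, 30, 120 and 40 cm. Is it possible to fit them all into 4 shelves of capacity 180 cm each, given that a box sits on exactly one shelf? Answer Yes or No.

Total = 740 cm; ⌈740/180⌉ = 5.
At least 5 shelves are required, but only 4 are allowed.

No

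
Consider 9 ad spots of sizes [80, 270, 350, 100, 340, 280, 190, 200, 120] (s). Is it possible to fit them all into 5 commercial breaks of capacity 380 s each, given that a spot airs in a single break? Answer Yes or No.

Total = 1930 s; ⌈1930/380⌉ = 6.
At least 6 commercial breaks are required, but only 5 are allowed.

No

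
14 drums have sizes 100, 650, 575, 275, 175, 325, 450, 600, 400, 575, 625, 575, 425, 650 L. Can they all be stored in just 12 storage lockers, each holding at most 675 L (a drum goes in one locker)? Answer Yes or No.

A valid assignment using 11 storage lockers:
  locker 1: 650 = 650
  locker 2: 650 = 650
  locker 3: 625 = 625
  locker 4: 600 = 600
  locker 5: 575 + 100 = 675
  locker 6: 575 = 575
  locker 7: 575 = 575
  locker 8: 450 + 175 = 625
  locker 9: 425 = 425
  locker 10: 400 + 275 = 675
  locker 11: 325 = 325
That uses only 11 ≤ 12, so 12 storage lockers are enough.

Yes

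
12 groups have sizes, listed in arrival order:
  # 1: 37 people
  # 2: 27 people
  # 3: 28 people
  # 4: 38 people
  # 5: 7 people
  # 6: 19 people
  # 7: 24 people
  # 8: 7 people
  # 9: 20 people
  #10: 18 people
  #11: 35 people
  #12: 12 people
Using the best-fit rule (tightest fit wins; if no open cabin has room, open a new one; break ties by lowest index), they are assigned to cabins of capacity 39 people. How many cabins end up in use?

  37 → cabin 1 (new)  [load 37/39]
  27 → cabin 2 (new)  [load 27/39]
  28 → cabin 3 (new)  [load 28/39]
  38 → cabin 4 (new)  [load 38/39]
  7 → cabin 3  [load 35/39]
  19 → cabin 5 (new)  [load 19/39]
  24 → cabin 6 (new)  [load 24/39]
  7 → cabin 2  [load 34/39]
  20 → cabin 5  [load 39/39]
  18 → cabin 7 (new)  [load 18/39]
  35 → cabin 8 (new)  [load 35/39]
  12 → cabin 6  [load 36/39]
8 cabins opened.

8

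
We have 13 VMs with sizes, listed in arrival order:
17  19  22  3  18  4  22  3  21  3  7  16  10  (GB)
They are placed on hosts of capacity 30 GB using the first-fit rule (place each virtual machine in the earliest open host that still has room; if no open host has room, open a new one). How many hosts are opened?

7

  17 → host 1 (new)  [load 17/30]
  19 → host 2 (new)  [load 19/30]
  22 → host 3 (new)  [load 22/30]
  3 → host 1  [load 20/30]
  18 → host 4 (new)  [load 18/30]
  4 → host 1  [load 24/30]
  22 → host 5 (new)  [load 22/30]
  3 → host 1  [load 27/30]
  21 → host 6 (new)  [load 21/30]
  3 → host 1  [load 30/30]
  7 → host 2  [load 26/30]
  16 → host 7 (new)  [load 16/30]
  10 → host 4  [load 28/30]
7 hosts opened.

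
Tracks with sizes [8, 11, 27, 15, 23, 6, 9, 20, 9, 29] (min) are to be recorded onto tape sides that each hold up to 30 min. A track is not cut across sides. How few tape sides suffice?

6

Total = 29 + 27 + 23 + 20 + 15 + 11 + 9 + 9 + 8 + 6 = 157 min.
Lower bound: ⌈157/30⌉ = 6 tape sides.
A packing using 6 tape sides:
  side 1: 29 = 29
  side 2: 27 = 27
  side 3: 23 + 6 = 29
  side 4: 20 + 9 = 29
  side 5: 15 + 11 = 26
  side 6: 9 + 8 = 17
This matches the lower bound, so 6 is optimal.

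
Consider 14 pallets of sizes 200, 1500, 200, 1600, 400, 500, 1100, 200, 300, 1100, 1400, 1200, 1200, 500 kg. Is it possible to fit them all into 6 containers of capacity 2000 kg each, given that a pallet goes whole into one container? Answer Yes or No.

No

Total = 11400 kg; ⌈11400/2000⌉ = 6.
7 pallets each exceed half the capacity and cannot share a container, forcing at least 7 containers.
At least 7 containers are required, but only 6 are allowed.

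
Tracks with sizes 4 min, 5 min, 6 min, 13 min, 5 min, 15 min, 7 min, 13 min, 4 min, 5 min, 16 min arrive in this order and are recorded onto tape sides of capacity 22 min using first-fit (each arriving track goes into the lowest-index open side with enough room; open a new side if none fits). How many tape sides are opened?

  4 → side 1 (new)  [load 4/22]
  5 → side 1  [load 9/22]
  6 → side 1  [load 15/22]
  13 → side 2 (new)  [load 13/22]
  5 → side 1  [load 20/22]
  15 → side 3 (new)  [load 15/22]
  7 → side 2  [load 20/22]
  13 → side 4 (new)  [load 13/22]
  4 → side 3  [load 19/22]
  5 → side 4  [load 18/22]
  16 → side 5 (new)  [load 16/22]
5 tape sides opened.

5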